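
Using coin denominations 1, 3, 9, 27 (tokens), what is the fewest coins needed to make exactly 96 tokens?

Use the largest denomination that fits, subtract, and repeat.
96 = 3×27 + 1×9 + 2×3
Total coins = 3 + 1 + 2 = 6

6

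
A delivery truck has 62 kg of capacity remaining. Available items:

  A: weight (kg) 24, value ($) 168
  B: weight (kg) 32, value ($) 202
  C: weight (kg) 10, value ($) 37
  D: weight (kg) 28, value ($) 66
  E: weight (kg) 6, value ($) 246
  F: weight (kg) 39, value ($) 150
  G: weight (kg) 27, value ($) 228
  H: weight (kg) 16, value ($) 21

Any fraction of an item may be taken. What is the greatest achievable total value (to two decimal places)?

673.56

Greedy by value/weight ratio, highest first.
Order: E (246/6=41.00) > G (228/27=8.44) > A (168/24=7.00) > B (202/32=6.31) > F (150/39=3.85) > C (37/10=3.70) > D (66/28=2.36) > H (21/16=1.31)
Fill: take E (6 @ 246) → take G (27 @ 228) → take A (24 @ 168) → take 5/32 of B → 31.56; 62/62 used.
Total value = 673.56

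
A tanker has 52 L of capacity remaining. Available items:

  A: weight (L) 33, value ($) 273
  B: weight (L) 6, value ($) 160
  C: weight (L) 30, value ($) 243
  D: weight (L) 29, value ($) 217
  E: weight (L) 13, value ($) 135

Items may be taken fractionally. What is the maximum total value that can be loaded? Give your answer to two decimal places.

Ratios (sorted): B 26.67, E 10.38, A 8.27, C 8.10, D 7.48
take B (6 @ 160); take E (13 @ 135); take A (33 @ 273). Capacity used 52/52.
Total value = 568.00

568.00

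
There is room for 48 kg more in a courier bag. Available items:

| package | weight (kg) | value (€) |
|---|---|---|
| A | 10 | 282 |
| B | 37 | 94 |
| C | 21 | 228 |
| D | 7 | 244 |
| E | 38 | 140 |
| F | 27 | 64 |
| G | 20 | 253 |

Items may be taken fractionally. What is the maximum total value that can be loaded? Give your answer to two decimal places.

898.43

Greedy by value/weight ratio, highest first.
Ratios (sorted): D 34.86, A 28.20, G 12.65, C 10.86, E 3.68, B 2.54, F 2.37
take D (7 @ 244); take A (10 @ 282); take G (20 @ 253); take 11/21 of C → 119.43. Capacity used 48/48.
Total value = 898.43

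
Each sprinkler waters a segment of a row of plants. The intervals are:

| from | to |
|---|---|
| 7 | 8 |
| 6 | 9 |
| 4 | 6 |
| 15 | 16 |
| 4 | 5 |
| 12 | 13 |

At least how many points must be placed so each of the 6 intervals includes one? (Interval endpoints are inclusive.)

4

Sort by right endpoint; whenever an interval is uncovered, place a point at its right end.
Sorted: [4,5] [4,6] [7,8] [6,9] [12,13] [15,16]
{[4,5],[4,6]} hit by 5; {[7,8],[6,9]} hit by 8; {[12,13]} hit by 13; {[15,16]} hit by 16.
Points: 5, 8, 13, 16 (4 total).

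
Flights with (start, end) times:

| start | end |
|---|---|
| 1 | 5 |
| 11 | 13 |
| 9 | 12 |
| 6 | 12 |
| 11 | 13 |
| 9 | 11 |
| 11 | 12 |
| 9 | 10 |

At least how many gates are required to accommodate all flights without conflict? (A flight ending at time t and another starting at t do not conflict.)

5

Events (time:±→running): 1:+→1 5:-→0 6:+→1 9:+→2 9:+→3 9:+→4 10:-→3 11:-→2 11:+→3 11:+→4 11:+→5 … peak 5.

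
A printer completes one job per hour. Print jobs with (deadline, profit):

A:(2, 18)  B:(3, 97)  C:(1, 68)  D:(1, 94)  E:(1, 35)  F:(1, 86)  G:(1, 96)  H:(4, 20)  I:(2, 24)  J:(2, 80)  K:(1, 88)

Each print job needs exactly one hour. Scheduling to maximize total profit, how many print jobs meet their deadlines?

Take jobs in profit order; each goes to the latest open slot no later than its deadline.
By profit: B(d3,97), G(d1,96), D(d1,94), K(d1,88), F(d1,86), J(d2,80), C(d1,68), E(d1,35), I(d2,24), H(d4,20), A(d2,18)
B→slot 3; G→slot 1; D skipped; K skipped; F skipped; J→slot 2; C skipped; E skipped; I skipped; H→slot 4; A skipped.
4 of 11 scheduled.

4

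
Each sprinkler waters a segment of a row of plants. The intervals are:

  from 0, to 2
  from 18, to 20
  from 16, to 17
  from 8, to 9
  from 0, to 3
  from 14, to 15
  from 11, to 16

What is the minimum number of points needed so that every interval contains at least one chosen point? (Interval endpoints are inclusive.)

Sort by right endpoint; whenever an interval is uncovered, place a point at its right end.
By right end: [0,2]  [0,3]  [8,9]  [14,15]  [11,16]  [16,17]  [18,20]
[0,2] uncovered → point at 2; [8,9] uncovered → point at 9; [14,15] uncovered → point at 15; [16,17] uncovered → point at 17; [18,20] uncovered → point at 20.
Points: 2, 9, 15, 17, 20 (5 total).

5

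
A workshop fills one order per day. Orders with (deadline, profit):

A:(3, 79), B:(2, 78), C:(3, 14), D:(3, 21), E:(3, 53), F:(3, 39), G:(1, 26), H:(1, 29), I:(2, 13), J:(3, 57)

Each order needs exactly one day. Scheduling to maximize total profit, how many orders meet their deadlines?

Take jobs in profit order; each goes to the latest open slot no later than its deadline.
By profit: A(d3,79), B(d2,78), J(d3,57), E(d3,53), F(d3,39), H(d1,29), G(d1,26), D(d3,21), C(d3,14), I(d2,13)
A→slot 3; B→slot 2; J→slot 1; E skipped; F skipped; H skipped; G skipped; D skipped; C skipped; I skipped.
3 of 10 scheduled.

3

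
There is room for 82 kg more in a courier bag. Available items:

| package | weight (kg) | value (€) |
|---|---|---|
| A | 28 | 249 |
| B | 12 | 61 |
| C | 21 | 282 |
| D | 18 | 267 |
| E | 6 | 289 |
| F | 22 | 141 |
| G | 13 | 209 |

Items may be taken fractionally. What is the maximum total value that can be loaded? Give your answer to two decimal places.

Ratios (sorted): E 48.17, G 16.08, D 14.83, C 13.43, A 8.89, F 6.41, B 5.08
take E (6 @ 289); take G (13 @ 209); take D (18 @ 267); take C (21 @ 282); take 24/28 of A → 213.43. Capacity used 82/82.
Total value = 1260.43

1260.43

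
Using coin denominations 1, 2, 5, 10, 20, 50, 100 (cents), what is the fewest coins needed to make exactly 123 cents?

Greedy: take as many of the largest coin as possible, then repeat with the remainder.
123 = 1×100 + 1×20 + 1×2 + 1×1
Total coins = 1 + 1 + 1 + 1 = 4

4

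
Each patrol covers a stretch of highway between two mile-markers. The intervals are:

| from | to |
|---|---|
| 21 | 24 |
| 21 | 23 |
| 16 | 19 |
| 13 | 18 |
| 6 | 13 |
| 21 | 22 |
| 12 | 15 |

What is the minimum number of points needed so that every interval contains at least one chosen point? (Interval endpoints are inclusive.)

Sort by right endpoint; whenever an interval is uncovered, place a point at its right end.
Sorted: [6,13] [12,15] [13,18] [16,19] [21,22] [21,23] [21,24]
{[6,13],[12,15],[13,18]} hit by 13; {[16,19]} hit by 19; {[21,22],[21,23],[21,24]} hit by 22.
Points: 13, 19, 22 (3 total).

3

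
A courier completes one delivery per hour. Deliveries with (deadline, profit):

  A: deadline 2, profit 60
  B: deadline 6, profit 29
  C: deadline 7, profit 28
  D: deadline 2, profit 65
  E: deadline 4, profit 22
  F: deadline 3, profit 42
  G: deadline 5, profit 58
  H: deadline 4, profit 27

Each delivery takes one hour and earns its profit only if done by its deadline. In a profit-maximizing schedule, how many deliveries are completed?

7

By profit: D(d2,65), A(d2,60), G(d5,58), F(d3,42), B(d6,29), C(d7,28), H(d4,27), E(d4,22)
D→slot 2; A→slot 1; G→slot 5; F→slot 3; B→slot 6; C→slot 7; H→slot 4; E skipped.
7 of 8 scheduled.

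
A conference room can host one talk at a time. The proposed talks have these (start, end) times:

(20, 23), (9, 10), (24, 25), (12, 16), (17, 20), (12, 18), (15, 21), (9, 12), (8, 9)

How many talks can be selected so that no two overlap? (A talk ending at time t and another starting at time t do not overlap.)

Sort by end time and greedily take each interval whose start is ≥ the last chosen end.
By end time: (8,9), (9,10), (9,12), (12,16), (12,18), (17,20), (15,21), (20,23), (24,25).
Pick (8,9); next start ≥ 9 → (9,10); next start ≥ 10 → (12,16); next start ≥ 16 → (17,20); next start ≥ 20 → (20,23); next start ≥ 23 → (24,25).
Selected 6 talks.

6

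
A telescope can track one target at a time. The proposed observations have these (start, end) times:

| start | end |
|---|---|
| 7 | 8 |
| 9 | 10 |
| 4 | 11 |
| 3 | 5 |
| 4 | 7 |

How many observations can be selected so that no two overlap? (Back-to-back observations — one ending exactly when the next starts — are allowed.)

Greedy by earliest finish: after sorting by end time, pick each interval compatible with the last pick.
By end time: (3,5), (4,7), (7,8), (9,10), (4,11).
Pick (3,5); next start ≥ 5 → (7,8); next start ≥ 8 → (9,10).
Selected 3 observations.

3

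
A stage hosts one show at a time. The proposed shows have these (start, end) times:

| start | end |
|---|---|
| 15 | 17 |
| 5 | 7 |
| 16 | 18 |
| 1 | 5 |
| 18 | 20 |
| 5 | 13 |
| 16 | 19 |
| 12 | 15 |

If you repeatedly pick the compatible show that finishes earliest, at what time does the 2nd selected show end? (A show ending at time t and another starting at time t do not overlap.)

7

Sort by end time and greedily take each interval whose start is ≥ the last chosen end.
Sorted by end: (1,5)  (5,7)  (5,13)  (12,15)  (15,17)  (16,18)  (16,19)  (18,20)
take (1,5); take (5,7); take (12,15); take (15,17); take (18,20).
Selected: (1,5) (5,7) (12,15) (15,17) (18,20)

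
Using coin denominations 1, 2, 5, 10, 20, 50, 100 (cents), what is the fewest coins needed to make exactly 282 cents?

6

Greedy: take as many of the largest coin as possible, then repeat with the remainder.
282 − 2×100→82 − 1×50→32 − 1×20→12 − 1×10→2 − 1×2→0
Total coins = 2 + 1 + 1 + 1 + 1 = 6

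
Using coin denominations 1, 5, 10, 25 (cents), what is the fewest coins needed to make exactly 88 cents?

Greedy: take as many of the largest coin as possible, then repeat with the remainder.
88 − 3×25→13 − 1×10→3 − 3×1→0
Total coins = 3 + 1 + 3 = 7

7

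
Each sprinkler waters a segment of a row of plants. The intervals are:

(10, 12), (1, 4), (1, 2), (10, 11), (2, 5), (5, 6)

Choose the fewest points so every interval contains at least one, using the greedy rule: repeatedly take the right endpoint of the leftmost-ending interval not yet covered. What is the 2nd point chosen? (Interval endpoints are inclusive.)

6

Sorted: [1,2] [1,4] [2,5] [5,6] [10,11] [10,12]
{[1,2],[1,4],[2,5]} hit by 2; {[5,6]} hit by 6; {[10,11],[10,12]} hit by 11.
Points: 2, 6, 11 (3 total).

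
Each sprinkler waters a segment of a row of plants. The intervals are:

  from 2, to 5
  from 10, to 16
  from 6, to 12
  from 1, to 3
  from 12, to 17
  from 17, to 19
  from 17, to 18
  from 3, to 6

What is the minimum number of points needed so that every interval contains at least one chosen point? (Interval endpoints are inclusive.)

Process intervals by earliest right end; each time one isn't hit yet, stab at its right endpoint.
By right end: [1,3]  [2,5]  [3,6]  [6,12]  [10,16]  [12,17]  [17,18]  [17,19]
[1,3] uncovered → point at 3; [6,12] uncovered → point at 12; [17,18] uncovered → point at 18.
Points: 3, 12, 18 (3 total).

3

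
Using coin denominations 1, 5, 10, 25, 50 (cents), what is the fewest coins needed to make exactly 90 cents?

Greedy: take as many of the largest coin as possible, then repeat with the remainder.
90 = 1×50 + 1×25 + 1×10 + 1×5
Total coins = 1 + 1 + 1 + 1 = 4

4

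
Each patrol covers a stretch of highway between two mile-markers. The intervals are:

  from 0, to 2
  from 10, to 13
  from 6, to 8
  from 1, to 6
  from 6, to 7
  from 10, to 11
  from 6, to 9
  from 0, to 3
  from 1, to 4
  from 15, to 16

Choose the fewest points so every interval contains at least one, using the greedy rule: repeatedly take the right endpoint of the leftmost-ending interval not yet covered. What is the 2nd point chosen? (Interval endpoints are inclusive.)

7

Sorted: [0,2] [0,3] [1,4] [1,6] [6,7] [6,8] [6,9] [10,11] [10,13] [15,16]
{[0,2],[0,3],[1,4],[1,6]} hit by 2; {[6,7],[6,8],[6,9]} hit by 7; {[10,11],[10,13]} hit by 11; {[15,16]} hit by 16.
Points: 2, 7, 11, 16 (4 total).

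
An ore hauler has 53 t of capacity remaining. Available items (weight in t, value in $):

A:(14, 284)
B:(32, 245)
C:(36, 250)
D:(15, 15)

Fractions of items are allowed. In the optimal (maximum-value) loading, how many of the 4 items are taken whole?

Greedy by value/weight ratio, highest first.
Ratios (sorted): A 20.29, B 7.66, C 6.94, D 1.00
take A (14 @ 284); take B (32 @ 245); take 7/36 of C → 48.61. Capacity used 53/53.
2 item(s) taken whole; one partial (take 7/36 of C).

2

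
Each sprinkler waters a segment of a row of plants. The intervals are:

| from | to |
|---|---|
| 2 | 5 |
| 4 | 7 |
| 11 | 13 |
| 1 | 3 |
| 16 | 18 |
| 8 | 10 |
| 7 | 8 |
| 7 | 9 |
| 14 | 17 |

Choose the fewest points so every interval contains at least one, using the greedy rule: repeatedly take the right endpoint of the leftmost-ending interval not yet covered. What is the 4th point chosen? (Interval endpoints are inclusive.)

13

By right end: [1,3]  [2,5]  [4,7]  [7,8]  [7,9]  [8,10]  [11,13]  [14,17]  [16,18]
[1,3] uncovered → point at 3; [4,7] uncovered → point at 7; [8,10] uncovered → point at 10; [11,13] uncovered → point at 13; [14,17] uncovered → point at 17.
Points: 3, 7, 10, 13, 17 (5 total).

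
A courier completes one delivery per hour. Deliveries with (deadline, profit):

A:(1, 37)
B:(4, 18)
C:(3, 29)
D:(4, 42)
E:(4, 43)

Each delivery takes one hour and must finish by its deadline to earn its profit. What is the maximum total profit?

Take jobs in profit order; each goes to the latest open slot no later than its deadline.
By profit: E(d4,43), D(d4,42), A(d1,37), C(d3,29), B(d4,18)
E→slot 4; D→slot 3; A→slot 1; C→slot 2; B skipped.
Profit = 37 + 29 + 42 + 43 = 151

151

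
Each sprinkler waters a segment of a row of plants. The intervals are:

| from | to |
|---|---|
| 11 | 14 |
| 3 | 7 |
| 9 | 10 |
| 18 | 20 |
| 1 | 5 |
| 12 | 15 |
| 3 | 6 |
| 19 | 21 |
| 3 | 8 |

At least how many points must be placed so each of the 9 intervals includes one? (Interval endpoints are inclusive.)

By right end: [1,5]  [3,6]  [3,7]  [3,8]  [9,10]  [11,14]  [12,15]  [18,20]  [19,21]
[1,5] uncovered → point at 5; [9,10] uncovered → point at 10; [11,14] uncovered → point at 14; [18,20] uncovered → point at 20.
Points: 5, 10, 14, 20 (4 total).

4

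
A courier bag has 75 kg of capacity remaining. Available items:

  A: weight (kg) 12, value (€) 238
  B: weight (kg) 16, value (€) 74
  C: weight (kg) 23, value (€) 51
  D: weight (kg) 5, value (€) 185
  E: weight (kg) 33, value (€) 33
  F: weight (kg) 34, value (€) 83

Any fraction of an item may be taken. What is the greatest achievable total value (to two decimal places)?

597.74

Sort by value per unit weight and fill in that order.
Ratios (sorted): D 37.00, A 19.83, B 4.62, F 2.44, C 2.22, E 1.00
take D (5 @ 185); take A (12 @ 238); take B (16 @ 74); take F (34 @ 83); take 8/23 of C → 17.74. Capacity used 75/75.
Total value = 597.74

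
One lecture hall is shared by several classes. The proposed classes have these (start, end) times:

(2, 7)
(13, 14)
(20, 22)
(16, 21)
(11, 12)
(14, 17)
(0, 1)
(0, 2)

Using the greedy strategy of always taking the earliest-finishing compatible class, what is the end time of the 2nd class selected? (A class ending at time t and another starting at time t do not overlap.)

Greedy by earliest finish: after sorting by end time, pick each interval compatible with the last pick.
Sorted by end: (0,1)  (0,2)  (2,7)  (11,12)  (13,14)  (14,17)  (16,21)  (20,22)
take (0,1); skip (0,2); take (2,7); take (11,12); take (13,14); take (14,17); skip (16,21); take (20,22).
Selected: (0,1) (2,7) (11,12) (13,14) (14,17) (20,22)

7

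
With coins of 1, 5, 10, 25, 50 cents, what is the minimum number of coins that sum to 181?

6

Use the largest denomination that fits, subtract, and repeat.
181 = 3×50 + 1×25 + 1×5 + 1×1
Total coins = 3 + 1 + 1 + 1 = 6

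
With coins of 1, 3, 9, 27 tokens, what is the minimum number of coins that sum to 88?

Greedy: take as many of the largest coin as possible, then repeat with the remainder.
88 − 3×27→7 − 2×3→1 − 1×1→0
Total coins = 3 + 2 + 1 = 6

6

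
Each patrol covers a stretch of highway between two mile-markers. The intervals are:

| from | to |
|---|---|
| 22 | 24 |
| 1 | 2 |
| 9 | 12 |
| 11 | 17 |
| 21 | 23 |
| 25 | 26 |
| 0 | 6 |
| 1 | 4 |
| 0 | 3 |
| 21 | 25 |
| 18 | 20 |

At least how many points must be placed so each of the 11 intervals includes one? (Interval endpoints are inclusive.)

By right end: [1,2]  [0,3]  [1,4]  [0,6]  [9,12]  [11,17]  [18,20]  [21,23]  [22,24]  [21,25]  [25,26]
[1,2] uncovered → point at 2; [9,12] uncovered → point at 12; [18,20] uncovered → point at 20; [21,23] uncovered → point at 23; [25,26] uncovered → point at 26.
Points: 2, 12, 20, 23, 26 (5 total).

5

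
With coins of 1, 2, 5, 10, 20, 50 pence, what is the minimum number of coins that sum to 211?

Use the largest denomination that fits, subtract, and repeat.
211 = 4×50 + 1×10 + 1×1
Total coins = 4 + 1 + 1 = 6

6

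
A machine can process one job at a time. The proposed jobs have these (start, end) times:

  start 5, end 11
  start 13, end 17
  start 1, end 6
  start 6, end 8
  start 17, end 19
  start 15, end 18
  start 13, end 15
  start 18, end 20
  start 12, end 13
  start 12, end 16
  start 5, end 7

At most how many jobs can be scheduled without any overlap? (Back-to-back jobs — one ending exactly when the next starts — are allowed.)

Sorted by end: (1,6)  (5,7)  (6,8)  (5,11)  (12,13)  (13,15)  (12,16)  (13,17)  (15,18)  (17,19)  (18,20)
take (1,6); take (6,8); take (12,13); take (13,15); take (15,18); skip (17,19); take (18,20).
Selected 6 jobs.

6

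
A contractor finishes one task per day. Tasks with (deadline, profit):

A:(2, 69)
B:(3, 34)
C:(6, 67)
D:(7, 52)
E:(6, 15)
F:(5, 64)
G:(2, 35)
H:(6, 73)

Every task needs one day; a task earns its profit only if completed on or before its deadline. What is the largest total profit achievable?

394

By profit: H(d6,73), A(d2,69), C(d6,67), F(d5,64), D(d7,52), G(d2,35), B(d3,34), E(d6,15)
H→slot 6; A→slot 2; C→slot 5; F→slot 4; D→slot 7; G→slot 1; B→slot 3; E skipped.
Profit = 35 + 69 + 34 + 64 + 67 + 73 + 52 = 394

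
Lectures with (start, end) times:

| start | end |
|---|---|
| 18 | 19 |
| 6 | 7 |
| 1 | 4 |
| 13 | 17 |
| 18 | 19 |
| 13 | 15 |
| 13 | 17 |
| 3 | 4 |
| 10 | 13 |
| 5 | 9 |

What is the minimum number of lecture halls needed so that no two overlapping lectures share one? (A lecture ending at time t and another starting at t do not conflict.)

3

The answer is the maximum number of intervals overlapping at any instant.
Events (time:±→running): 1:+→1 3:+→2 4:-→1 4:-→0 5:+→1 6:+→2 7:-→1 9:-→0 10:+→1 13:-→0 13:+→1 13:+→2 13:+→3 … peak 3.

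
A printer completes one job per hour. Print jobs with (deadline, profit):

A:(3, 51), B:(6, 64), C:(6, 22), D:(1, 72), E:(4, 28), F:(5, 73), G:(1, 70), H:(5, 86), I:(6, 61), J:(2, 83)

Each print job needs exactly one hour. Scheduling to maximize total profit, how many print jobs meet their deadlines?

6

By profit: H(d5,86), J(d2,83), F(d5,73), D(d1,72), G(d1,70), B(d6,64), I(d6,61), A(d3,51), E(d4,28), C(d6,22)
H→slot 5; J→slot 2; F→slot 4; D→slot 1; G skipped; B→slot 6; I→slot 3; A skipped; E skipped; C skipped.
6 of 10 scheduled.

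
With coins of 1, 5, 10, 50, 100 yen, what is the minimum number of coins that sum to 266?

Use the largest denomination that fits, subtract, and repeat.
266 − 2×100→66 − 1×50→16 − 1×10→6 − 1×5→1 − 1×1→0
Total coins = 2 + 1 + 1 + 1 + 1 = 6

6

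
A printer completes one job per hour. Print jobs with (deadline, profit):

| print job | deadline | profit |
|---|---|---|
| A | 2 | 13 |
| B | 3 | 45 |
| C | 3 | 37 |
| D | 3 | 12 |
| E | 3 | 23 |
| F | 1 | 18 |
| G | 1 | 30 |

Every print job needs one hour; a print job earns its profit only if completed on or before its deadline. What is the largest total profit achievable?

By profit: B(d3,45), C(d3,37), G(d1,30), E(d3,23), F(d1,18), A(d2,13), D(d3,12)
B→slot 3; C→slot 2; G→slot 1; E skipped; F skipped; A skipped; D skipped.
Profit = 30 + 37 + 45 = 112

112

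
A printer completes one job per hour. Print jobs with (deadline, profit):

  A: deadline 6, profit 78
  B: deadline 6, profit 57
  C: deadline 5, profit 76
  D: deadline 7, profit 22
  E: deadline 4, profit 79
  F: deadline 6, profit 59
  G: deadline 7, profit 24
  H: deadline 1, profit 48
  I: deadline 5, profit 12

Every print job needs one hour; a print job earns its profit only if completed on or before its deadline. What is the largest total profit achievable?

421

Take jobs in profit order; each goes to the latest open slot no later than its deadline.
By profit: E(d4,79), A(d6,78), C(d5,76), F(d6,59), B(d6,57), H(d1,48), G(d7,24), D(d7,22), I(d5,12)
E→slot 4; A→slot 6; C→slot 5; F→slot 3; B→slot 2; H→slot 1; G→slot 7; D skipped; I skipped.
Profit = 48 + 57 + 59 + 79 + 76 + 78 + 24 = 421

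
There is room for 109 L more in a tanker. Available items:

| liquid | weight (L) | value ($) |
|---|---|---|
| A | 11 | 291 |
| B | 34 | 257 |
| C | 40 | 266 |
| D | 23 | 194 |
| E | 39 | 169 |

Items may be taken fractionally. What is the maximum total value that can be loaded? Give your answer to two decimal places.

1012.33

Sort by value per unit weight and fill in that order.
Order: A (291/11=26.45) > D (194/23=8.43) > B (257/34=7.56) > C (266/40=6.65) > E (169/39=4.33)
Fill: take A (11 @ 291) → take D (23 @ 194) → take B (34 @ 257) → take C (40 @ 266) → take 1/39 of E → 4.33; 109/109 used.
Total value = 1012.33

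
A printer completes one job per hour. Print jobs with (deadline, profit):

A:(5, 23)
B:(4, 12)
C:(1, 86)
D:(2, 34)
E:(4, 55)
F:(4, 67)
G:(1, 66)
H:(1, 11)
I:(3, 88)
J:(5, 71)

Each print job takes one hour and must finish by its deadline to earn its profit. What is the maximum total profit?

367

By profit: I(d3,88), C(d1,86), J(d5,71), F(d4,67), G(d1,66), E(d4,55), D(d2,34), A(d5,23), B(d4,12), H(d1,11)
I→slot 3; C→slot 1; J→slot 5; F→slot 4; G skipped; E→slot 2; D skipped; A skipped; B skipped; H skipped.
Profit = 86 + 55 + 88 + 67 + 71 = 367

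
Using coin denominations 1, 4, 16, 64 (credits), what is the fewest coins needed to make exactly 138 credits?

6

Use the largest denomination that fits, subtract, and repeat.
138 − 2×64→10 − 2×4→2 − 2×1→0
Total coins = 2 + 2 + 2 = 6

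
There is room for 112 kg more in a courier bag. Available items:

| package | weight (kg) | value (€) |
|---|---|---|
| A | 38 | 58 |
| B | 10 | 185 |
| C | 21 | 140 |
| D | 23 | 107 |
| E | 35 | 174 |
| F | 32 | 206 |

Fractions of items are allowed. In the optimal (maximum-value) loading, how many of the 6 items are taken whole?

Greedy by value/weight ratio, highest first.
Order: B (185/10=18.50) > C (140/21=6.67) > F (206/32=6.44) > E (174/35=4.97) > D (107/23=4.65) > A (58/38=1.53)
Fill: take B (10 @ 185) → take C (21 @ 140) → take F (32 @ 206) → take E (35 @ 174) → take 14/23 of D → 65.13; 112/112 used.
4 item(s) taken whole; one partial (take 14/23 of D).

4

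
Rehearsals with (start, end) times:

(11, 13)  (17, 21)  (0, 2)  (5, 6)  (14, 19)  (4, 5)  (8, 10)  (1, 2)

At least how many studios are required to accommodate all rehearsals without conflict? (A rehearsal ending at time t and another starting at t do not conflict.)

2

The answer is the maximum number of intervals overlapping at any instant.
starts: [0, 1, 4, 5, 8, 11, 14, 17]
ends:   [2, 2, 5, 6, 10, 13, 19, 21]
s0→1 s1→2  — peak 2.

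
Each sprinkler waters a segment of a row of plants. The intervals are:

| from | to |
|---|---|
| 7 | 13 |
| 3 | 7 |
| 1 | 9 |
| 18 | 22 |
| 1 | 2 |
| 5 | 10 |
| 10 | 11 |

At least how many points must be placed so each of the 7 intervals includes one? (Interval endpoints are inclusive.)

4

Sort by right endpoint; whenever an interval is uncovered, place a point at its right end.
By right end: [1,2]  [3,7]  [1,9]  [5,10]  [10,11]  [7,13]  [18,22]
[1,2] uncovered → point at 2; [3,7] uncovered → point at 7; [10,11] uncovered → point at 11; [18,22] uncovered → point at 22.
Points: 2, 7, 11, 22 (4 total).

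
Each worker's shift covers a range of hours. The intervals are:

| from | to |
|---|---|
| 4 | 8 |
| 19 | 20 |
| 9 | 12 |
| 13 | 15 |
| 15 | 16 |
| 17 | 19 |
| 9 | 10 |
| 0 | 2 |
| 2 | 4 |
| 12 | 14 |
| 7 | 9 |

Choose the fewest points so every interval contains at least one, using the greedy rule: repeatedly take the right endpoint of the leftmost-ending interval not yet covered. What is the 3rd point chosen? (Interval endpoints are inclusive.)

Sort by right endpoint; whenever an interval is uncovered, place a point at its right end.
By right end: [0,2]  [2,4]  [4,8]  [7,9]  [9,10]  [9,12]  [12,14]  [13,15]  [15,16]  [17,19]  [19,20]
[0,2] uncovered → point at 2; [4,8] uncovered → point at 8; [9,10] uncovered → point at 10; [12,14] uncovered → point at 14; [15,16] uncovered → point at 16; [17,19] uncovered → point at 19.
Points: 2, 8, 10, 14, 16, 19 (6 total).

10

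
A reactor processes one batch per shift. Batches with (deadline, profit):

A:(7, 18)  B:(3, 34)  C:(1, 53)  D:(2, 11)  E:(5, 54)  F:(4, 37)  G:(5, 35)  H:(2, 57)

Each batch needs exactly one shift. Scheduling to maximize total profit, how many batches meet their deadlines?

6

Profit order: H=57 E=54 C=53 F=37 G=35 B=34 A=18 D=11
Assign: H→slot 2, E→slot 5, C→slot 1, F→slot 4, G→slot 3, B skipped, A→slot 7, D skipped.
Slots: [1:C] [2:H] [3:G] [4:F] [5:E] [7:A]
6 of 8 scheduled.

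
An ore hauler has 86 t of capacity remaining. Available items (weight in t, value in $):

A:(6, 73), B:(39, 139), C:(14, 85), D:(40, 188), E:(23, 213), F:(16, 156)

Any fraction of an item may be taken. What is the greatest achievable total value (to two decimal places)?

Sort by value per unit weight and fill in that order.
Order: A (73/6=12.17) > F (156/16=9.75) > E (213/23=9.26) > C (85/14=6.07) > D (188/40=4.70) > B (139/39=3.56)
Fill: take A (6 @ 73) → take F (16 @ 156) → take E (23 @ 213) → take C (14 @ 85) → take 27/40 of D → 126.90; 86/86 used.
Total value = 653.90

653.90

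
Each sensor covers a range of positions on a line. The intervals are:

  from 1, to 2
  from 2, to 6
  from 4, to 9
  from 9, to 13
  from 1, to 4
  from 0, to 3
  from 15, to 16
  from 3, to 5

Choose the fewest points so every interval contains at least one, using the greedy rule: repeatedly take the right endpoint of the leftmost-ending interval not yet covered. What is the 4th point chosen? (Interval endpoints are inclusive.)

16

Sort by right endpoint; whenever an interval is uncovered, place a point at its right end.
Sorted: [1,2] [0,3] [1,4] [3,5] [2,6] [4,9] [9,13] [15,16]
{[1,2],[0,3],[1,4]} hit by 2; {[3,5],[2,6],[4,9]} hit by 5; {[9,13]} hit by 13; {[15,16]} hit by 16.
Points: 2, 5, 13, 16 (4 total).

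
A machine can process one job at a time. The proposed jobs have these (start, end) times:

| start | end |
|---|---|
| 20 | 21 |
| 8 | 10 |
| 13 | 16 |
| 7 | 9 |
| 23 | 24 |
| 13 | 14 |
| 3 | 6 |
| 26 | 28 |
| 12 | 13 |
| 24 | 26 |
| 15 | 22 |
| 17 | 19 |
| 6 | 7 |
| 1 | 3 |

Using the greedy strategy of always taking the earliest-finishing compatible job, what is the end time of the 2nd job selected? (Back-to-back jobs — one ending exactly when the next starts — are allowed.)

6

Greedy by earliest finish: after sorting by end time, pick each interval compatible with the last pick.
Sorted by end: (1,3)  (3,6)  (6,7)  (7,9)  (8,10)  (12,13)  (13,14)  (13,16)  (17,19)  (20,21)  (15,22)  (23,24)  (24,26)  (26,28)
take (1,3); take (3,6); take (6,7); take (7,9); skip (8,10); take (12,13); take (13,14); skip (13,16); take (17,19); take (20,21); skip (15,22); take (23,24); take (24,26); take (26,28).
Selected: (1,3) (3,6) (6,7) (7,9) (12,13) (13,14) (17,19) (20,21) (23,24) (24,26) (26,28)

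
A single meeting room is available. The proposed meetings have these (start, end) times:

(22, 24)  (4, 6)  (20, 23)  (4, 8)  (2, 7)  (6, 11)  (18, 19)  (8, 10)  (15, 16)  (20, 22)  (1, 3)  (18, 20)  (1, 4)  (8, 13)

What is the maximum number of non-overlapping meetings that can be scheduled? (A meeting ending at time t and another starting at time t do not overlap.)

7

Greedy by earliest finish: after sorting by end time, pick each interval compatible with the last pick.
By end time: (1,3), (1,4), (4,6), (2,7), (4,8), (8,10), (6,11), (8,13), (15,16), (18,19), (18,20), (20,22), (20,23), (22,24).
Pick (1,3); next start ≥ 3 → (4,6); next start ≥ 6 → (8,10); next start ≥ 10 → (15,16); next start ≥ 16 → (18,19); next start ≥ 19 → (20,22); next start ≥ 22 → (22,24).
Selected 7 meetings.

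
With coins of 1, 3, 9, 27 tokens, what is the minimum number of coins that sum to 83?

83 − 3×27→2 − 2×1→0
Total coins = 3 + 2 = 5

5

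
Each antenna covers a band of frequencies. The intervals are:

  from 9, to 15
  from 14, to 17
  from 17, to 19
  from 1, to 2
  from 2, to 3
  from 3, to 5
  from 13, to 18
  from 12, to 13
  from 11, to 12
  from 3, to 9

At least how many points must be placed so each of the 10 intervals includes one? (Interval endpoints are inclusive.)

Process intervals by earliest right end; each time one isn't hit yet, stab at its right endpoint.
Sorted: [1,2] [2,3] [3,5] [3,9] [11,12] [12,13] [9,15] [14,17] [13,18] [17,19]
{[1,2],[2,3]} hit by 2; {[3,5],[3,9]} hit by 5; {[11,12],[12,13],[9,15]} hit by 12; {[14,17],[13,18],[17,19]} hit by 17.
Points: 2, 5, 12, 17 (4 total).

4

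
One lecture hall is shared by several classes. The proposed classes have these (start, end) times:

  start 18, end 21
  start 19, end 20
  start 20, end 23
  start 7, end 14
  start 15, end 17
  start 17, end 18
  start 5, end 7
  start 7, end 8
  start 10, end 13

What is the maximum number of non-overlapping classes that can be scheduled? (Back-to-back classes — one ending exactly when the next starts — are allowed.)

Order by finish time; keep every interval that doesn't clash with the previous kept one.
By end time: (5,7), (7,8), (10,13), (7,14), (15,17), (17,18), (19,20), (18,21), (20,23).
Pick (5,7); next start ≥ 7 → (7,8); next start ≥ 8 → (10,13); next start ≥ 13 → (15,17); next start ≥ 17 → (17,18); next start ≥ 18 → (19,20); next start ≥ 20 → (20,23).
Selected 7 classes.

7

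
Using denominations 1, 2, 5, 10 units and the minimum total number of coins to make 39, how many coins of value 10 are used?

3

Use the largest denomination that fits, subtract, and repeat.
39 − 3×10→9 − 1×5→4 − 2×2→0
Count of 10: 3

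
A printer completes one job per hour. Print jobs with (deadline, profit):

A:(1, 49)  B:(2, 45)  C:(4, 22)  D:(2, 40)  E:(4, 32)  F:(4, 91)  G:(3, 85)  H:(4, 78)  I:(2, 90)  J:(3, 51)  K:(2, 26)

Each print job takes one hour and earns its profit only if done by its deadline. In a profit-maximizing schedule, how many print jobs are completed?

Sort by profit descending; place each in the latest free slot ≤ its deadline.
By profit: F(d4,91), I(d2,90), G(d3,85), H(d4,78), J(d3,51), A(d1,49), B(d2,45), D(d2,40), E(d4,32), K(d2,26), C(d4,22)
F→slot 4; I→slot 2; G→slot 3; H→slot 1; J skipped; A skipped; B skipped; D skipped; E skipped; K skipped; C skipped.
4 of 11 scheduled.

4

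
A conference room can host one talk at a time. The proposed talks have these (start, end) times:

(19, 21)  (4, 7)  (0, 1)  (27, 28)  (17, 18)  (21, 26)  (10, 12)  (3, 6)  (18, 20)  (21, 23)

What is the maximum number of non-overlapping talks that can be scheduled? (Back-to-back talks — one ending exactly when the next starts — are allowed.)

7

Sorted by end: (0,1)  (3,6)  (4,7)  (10,12)  (17,18)  (18,20)  (19,21)  (21,23)  (21,26)  (27,28)
take (0,1); take (3,6); skip (4,7); take (10,12); take (17,18); take (18,20); take (21,23); take (27,28).
Selected 7 talks.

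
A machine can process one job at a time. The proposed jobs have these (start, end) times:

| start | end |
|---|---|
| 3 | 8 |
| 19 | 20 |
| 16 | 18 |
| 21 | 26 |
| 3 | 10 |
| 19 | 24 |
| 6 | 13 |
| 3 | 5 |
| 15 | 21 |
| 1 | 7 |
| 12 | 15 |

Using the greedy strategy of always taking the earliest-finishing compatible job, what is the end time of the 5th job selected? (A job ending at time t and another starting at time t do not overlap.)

Sorted by end: (3,5)  (1,7)  (3,8)  (3,10)  (6,13)  (12,15)  (16,18)  (19,20)  (15,21)  (19,24)  (21,26)
take (3,5); take (6,13); skip (12,15); take (16,18); take (19,20); skip (15,21); skip (19,24); take (21,26).
Selected: (3,5) (6,13) (16,18) (19,20) (21,26)

26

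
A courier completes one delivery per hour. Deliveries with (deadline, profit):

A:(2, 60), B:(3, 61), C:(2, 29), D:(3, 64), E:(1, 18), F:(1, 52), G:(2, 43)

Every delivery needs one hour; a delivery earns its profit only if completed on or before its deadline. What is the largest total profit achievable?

By profit: D(d3,64), B(d3,61), A(d2,60), F(d1,52), G(d2,43), C(d2,29), E(d1,18)
D→slot 3; B→slot 2; A→slot 1; F skipped; G skipped; C skipped; E skipped.
Profit = 60 + 61 + 64 = 185

185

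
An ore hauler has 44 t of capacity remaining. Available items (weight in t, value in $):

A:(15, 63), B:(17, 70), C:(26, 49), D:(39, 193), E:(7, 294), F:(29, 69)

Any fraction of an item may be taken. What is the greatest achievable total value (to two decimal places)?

477.10

Sort by value per unit weight and fill in that order.
Order: E (294/7=42.00) > D (193/39=4.95) > A (63/15=4.20) > B (70/17=4.12) > F (69/29=2.38) > C (49/26=1.88)
Fill: take E (7 @ 294) → take 37/39 of D → 183.10; 44/44 used.
Total value = 477.10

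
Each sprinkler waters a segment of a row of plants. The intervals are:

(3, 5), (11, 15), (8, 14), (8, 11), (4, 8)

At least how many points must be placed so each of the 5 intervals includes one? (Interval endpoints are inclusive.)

Sort by right endpoint; whenever an interval is uncovered, place a point at its right end.
Sorted: [3,5] [4,8] [8,11] [8,14] [11,15]
{[3,5],[4,8]} hit by 5; {[8,11],[8,14],[11,15]} hit by 11.
Points: 5, 11 (2 total).

2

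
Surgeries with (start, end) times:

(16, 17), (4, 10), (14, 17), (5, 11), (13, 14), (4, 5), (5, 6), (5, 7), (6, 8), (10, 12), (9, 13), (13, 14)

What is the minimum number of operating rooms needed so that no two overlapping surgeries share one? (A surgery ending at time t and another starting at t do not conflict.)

4

Events (time:±→running): 4:+→1 4:+→2 5:-→1 5:+→2 5:+→3 5:+→4 … peak 4.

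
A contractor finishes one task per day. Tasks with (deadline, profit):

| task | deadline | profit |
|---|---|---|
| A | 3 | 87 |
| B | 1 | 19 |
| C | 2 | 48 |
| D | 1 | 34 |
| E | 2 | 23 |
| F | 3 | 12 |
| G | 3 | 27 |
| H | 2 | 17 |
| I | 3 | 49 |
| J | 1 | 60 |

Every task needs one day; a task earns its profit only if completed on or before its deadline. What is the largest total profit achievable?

Take jobs in profit order; each goes to the latest open slot no later than its deadline.
By profit: A(d3,87), J(d1,60), I(d3,49), C(d2,48), D(d1,34), G(d3,27), E(d2,23), B(d1,19), H(d2,17), F(d3,12)
A→slot 3; J→slot 1; I→slot 2; C skipped; D skipped; G skipped; E skipped; B skipped; H skipped; F skipped.
Profit = 60 + 49 + 87 = 196

196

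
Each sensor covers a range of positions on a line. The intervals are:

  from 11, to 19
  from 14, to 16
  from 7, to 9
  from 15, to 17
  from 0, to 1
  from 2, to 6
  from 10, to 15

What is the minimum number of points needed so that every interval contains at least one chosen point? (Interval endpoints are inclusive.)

4

Sorted: [0,1] [2,6] [7,9] [10,15] [14,16] [15,17] [11,19]
{[0,1]} hit by 1; {[2,6]} hit by 6; {[7,9]} hit by 9; {[10,15],[14,16],[15,17],[11,19]} hit by 15.
Points: 1, 6, 9, 15 (4 total).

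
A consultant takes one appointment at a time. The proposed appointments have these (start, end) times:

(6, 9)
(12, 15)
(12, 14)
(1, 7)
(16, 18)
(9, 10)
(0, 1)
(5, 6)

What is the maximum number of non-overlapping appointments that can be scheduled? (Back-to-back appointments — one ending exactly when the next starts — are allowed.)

Sorted by end: (0,1)  (5,6)  (1,7)  (6,9)  (9,10)  (12,14)  (12,15)  (16,18)
take (0,1); take (5,6); take (6,9); take (9,10); take (12,14); skip (12,15); take (16,18).
Selected 6 appointments.

6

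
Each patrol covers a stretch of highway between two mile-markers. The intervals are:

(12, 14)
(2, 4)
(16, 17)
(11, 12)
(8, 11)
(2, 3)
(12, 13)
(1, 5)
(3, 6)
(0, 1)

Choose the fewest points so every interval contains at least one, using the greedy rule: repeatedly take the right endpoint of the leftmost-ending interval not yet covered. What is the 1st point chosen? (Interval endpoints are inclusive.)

1

By right end: [0,1]  [2,3]  [2,4]  [1,5]  [3,6]  [8,11]  [11,12]  [12,13]  [12,14]  [16,17]
[0,1] uncovered → point at 1; [2,3] uncovered → point at 3; [8,11] uncovered → point at 11; [12,13] uncovered → point at 13; [16,17] uncovered → point at 17.
Points: 1, 3, 11, 13, 17 (5 total).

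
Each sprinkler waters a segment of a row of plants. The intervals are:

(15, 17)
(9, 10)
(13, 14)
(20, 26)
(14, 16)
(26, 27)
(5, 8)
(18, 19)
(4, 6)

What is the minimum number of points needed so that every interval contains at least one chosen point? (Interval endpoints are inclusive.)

Sorted: [4,6] [5,8] [9,10] [13,14] [14,16] [15,17] [18,19] [20,26] [26,27]
{[4,6],[5,8]} hit by 6; {[9,10]} hit by 10; {[13,14],[14,16]} hit by 14; {[15,17]} hit by 17; {[18,19]} hit by 19; {[20,26],[26,27]} hit by 26.
Points: 6, 10, 14, 17, 19, 26 (6 total).

6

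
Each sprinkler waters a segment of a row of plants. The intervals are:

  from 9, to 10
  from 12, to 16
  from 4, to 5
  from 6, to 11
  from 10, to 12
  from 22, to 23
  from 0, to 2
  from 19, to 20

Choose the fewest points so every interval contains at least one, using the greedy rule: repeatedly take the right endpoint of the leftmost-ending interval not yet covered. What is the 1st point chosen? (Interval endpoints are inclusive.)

2

Sort by right endpoint; whenever an interval is uncovered, place a point at its right end.
Sorted: [0,2] [4,5] [9,10] [6,11] [10,12] [12,16] [19,20] [22,23]
{[0,2]} hit by 2; {[4,5]} hit by 5; {[9,10],[6,11],[10,12]} hit by 10; {[12,16]} hit by 16; {[19,20]} hit by 20; {[22,23]} hit by 23.
Points: 2, 5, 10, 16, 20, 23 (6 total).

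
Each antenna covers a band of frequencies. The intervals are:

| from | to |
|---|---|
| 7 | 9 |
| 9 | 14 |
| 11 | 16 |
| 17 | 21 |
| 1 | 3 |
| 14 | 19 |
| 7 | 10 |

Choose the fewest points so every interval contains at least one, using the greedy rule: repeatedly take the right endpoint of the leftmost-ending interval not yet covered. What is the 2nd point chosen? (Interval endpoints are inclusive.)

Sort by right endpoint; whenever an interval is uncovered, place a point at its right end.
Sorted: [1,3] [7,9] [7,10] [9,14] [11,16] [14,19] [17,21]
{[1,3]} hit by 3; {[7,9],[7,10],[9,14]} hit by 9; {[11,16],[14,19]} hit by 16; {[17,21]} hit by 21.
Points: 3, 9, 16, 21 (4 total).

9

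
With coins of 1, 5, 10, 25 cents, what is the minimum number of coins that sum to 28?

Greedy: take as many of the largest coin as possible, then repeat with the remainder.
28 − 1×25→3 − 3×1→0
Total coins = 1 + 3 = 4

4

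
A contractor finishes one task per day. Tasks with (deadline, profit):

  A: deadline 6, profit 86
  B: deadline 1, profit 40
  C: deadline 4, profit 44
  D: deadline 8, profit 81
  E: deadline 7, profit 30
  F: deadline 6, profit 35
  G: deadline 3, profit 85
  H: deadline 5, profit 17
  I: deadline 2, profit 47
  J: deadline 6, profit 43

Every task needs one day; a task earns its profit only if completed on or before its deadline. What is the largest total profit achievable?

Profit order: A=86 G=85 D=81 I=47 C=44 J=43 B=40 F=35 E=30 H=17
Assign: A→slot 6, G→slot 3, D→slot 8, I→slot 2, C→slot 4, J→slot 5, B→slot 1, F skipped, E→slot 7, H skipped.
Slots: [1:B] [2:I] [3:G] [4:C] [5:J] [6:A] [7:E] [8:D]
Profit = 40 + 47 + 85 + 44 + 43 + 86 + 30 + 81 = 456

456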